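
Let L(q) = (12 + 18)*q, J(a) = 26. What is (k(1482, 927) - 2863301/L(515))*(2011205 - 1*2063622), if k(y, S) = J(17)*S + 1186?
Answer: -20329215284683/15450 ≈ -1.3158e+9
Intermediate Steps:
L(q) = 30*q
k(y, S) = 1186 + 26*S (k(y, S) = 26*S + 1186 = 1186 + 26*S)
(k(1482, 927) - 2863301/L(515))*(2011205 - 1*2063622) = ((1186 + 26*927) - 2863301/(30*515))*(2011205 - 1*2063622) = ((1186 + 24102) - 2863301/15450)*(2011205 - 2063622) = (25288 - 2863301*1/15450)*(-52417) = (25288 - 2863301/15450)*(-52417) = (387836299/15450)*(-52417) = -20329215284683/15450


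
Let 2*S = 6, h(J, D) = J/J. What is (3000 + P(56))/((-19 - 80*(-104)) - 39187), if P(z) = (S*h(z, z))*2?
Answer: -1503/15443 ≈ -0.097326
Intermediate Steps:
h(J, D) = 1
S = 3 (S = (½)*6 = 3)
P(z) = 6 (P(z) = (3*1)*2 = 3*2 = 6)
(3000 + P(56))/((-19 - 80*(-104)) - 39187) = (3000 + 6)/((-19 - 80*(-104)) - 39187) = 3006/((-19 + 8320) - 39187) = 3006/(8301 - 39187) = 3006/(-30886) = 3006*(-1/30886) = -1503/15443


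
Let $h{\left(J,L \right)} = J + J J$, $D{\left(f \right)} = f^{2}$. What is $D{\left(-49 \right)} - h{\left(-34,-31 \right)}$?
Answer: $1279$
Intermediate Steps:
$h{\left(J,L \right)} = J + J^{2}$
$D{\left(-49 \right)} - h{\left(-34,-31 \right)} = \left(-49\right)^{2} - - 34 \left(1 - 34\right) = 2401 - \left(-34\right) \left(-33\right) = 2401 - 1122 = 1279$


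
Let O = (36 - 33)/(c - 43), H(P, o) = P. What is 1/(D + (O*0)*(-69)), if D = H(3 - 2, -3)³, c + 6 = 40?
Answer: 1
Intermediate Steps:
c = 34 (c = -6 + 40 = 34)
D = 1 (D = (3 - 2)³ = 1³ = 1)
O = -⅓ (O = (36 - 33)/(34 - 43) = 3/(-9) = 3*(-⅑) = -⅓ ≈ -0.33333)
1/(D + (O*0)*(-69)) = 1/(1 - ⅓*0*(-69)) = 1/(1 + 0*(-69)) = 1/(1 + 0) = 1/1 = 1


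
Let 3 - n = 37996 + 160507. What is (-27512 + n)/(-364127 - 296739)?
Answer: 113006/330433 ≈ 0.34199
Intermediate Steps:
n = -198500 (n = 3 - (37996 + 160507) = 3 - 1*198503 = 3 - 198503 = -198500)
(-27512 + n)/(-364127 - 296739) = (-27512 - 198500)/(-364127 - 296739) = -226012/(-660866) = -226012*(-1/660866) = 113006/330433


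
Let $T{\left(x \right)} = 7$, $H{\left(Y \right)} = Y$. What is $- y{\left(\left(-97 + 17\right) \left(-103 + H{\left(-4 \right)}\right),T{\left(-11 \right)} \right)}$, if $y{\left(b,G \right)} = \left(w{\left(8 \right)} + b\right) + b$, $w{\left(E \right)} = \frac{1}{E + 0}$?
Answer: $- \frac{136961}{8} \approx -17120.0$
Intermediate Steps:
$w{\left(E \right)} = \frac{1}{E}$
$y{\left(b,G \right)} = \frac{1}{8} + 2 b$ ($y{\left(b,G \right)} = \left(\frac{1}{8} + b\right) + b = \frac{1}{8} + 2 b$)
$- y{\left(\left(-97 + 17\right) \left(-103 + H{\left(-4 \right)}\right),T{\left(-11 \right)} \right)} = - (\frac{1}{8} + 2 \left(-97 + 17\right) \left(-103 - 4\right)) = - (\frac{1}{8} + 2 \left(\left(-80\right) \left(-107\right)\right)) = - (\frac{1}{8} + 2 \cdot 8560) = - (\frac{1}{8} + 17120) = \left(-1\right) \frac{136961}{8} = - \frac{136961}{8}$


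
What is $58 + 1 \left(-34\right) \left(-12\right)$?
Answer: $466$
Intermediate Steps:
$58 + 1 \left(-34\right) \left(-12\right) = 58 - -408 = 58 + 408 = 466$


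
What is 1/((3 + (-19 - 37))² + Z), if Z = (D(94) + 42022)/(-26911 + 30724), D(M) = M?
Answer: 3813/10752833 ≈ 0.00035460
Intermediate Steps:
Z = 42116/3813 (Z = (94 + 42022)/(-26911 + 30724) = 42116/3813 ≈ 11.045)
1/((3 + (-19 - 37))² + Z) = 1/((3 + (-19 - 37))² + 42116/3813) = 1/((3 - 56)² + 42116/3813) = 1/((-53)² + 42116/3813) = 1/(2809 + 42116/3813) = 1/(10752833/3813) = 3813/10752833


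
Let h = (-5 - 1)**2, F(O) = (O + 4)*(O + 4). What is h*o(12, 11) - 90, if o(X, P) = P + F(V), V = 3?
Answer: 2070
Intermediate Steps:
F(O) = (4 + O)**2 (F(O) = (4 + O)*(4 + O) = (4 + O)**2)
o(X, P) = 49 + P (o(X, P) = P + (4 + 3)**2 = P + 7**2 = P + 49 = 49 + P)
h = 36 (h = (-6)**2 = 36)
h*o(12, 11) - 90 = 36*(49 + 11) - 90 = 36*60 - 90 = 2160 - 90 = 2070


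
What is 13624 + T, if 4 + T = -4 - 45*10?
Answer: 13166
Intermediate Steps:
T = -458 (T = -4 + (-4 - 45*10) = -4 + (-4 - 450) = -4 - 454 = -458)
13624 + T = 13624 - 458 = 13166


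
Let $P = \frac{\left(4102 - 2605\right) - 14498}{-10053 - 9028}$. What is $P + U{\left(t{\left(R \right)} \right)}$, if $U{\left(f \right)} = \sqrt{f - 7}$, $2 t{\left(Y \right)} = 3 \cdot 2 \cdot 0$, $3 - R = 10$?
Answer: $\frac{13001}{19081} + i \sqrt{7} \approx 0.68136 + 2.6458 i$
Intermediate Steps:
$R = -7$ ($R = 3 - 10 = -7$)
$t{\left(Y \right)} = 0$ ($t{\left(Y \right)} = \frac{3 \cdot 2 \cdot 0}{2} = \frac{6 \cdot 0}{2} = \frac{1}{2} \cdot 0 = 0$)
$P = \frac{13001}{19081}$ ($P = \frac{1497 - 14498}{-19081} = \left(-13001\right) \left(- \frac{1}{19081}\right) = \frac{13001}{19081} \approx 0.68136$)
$U{\left(f \right)} = \sqrt{-7 + f}$
$P + U{\left(t{\left(R \right)} \right)} = \frac{13001}{19081} + \sqrt{-7 + 0} = \frac{13001}{19081} + \sqrt{-7} = \frac{13001}{19081} + i \sqrt{7}$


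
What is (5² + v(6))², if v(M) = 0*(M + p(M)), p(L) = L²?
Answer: 625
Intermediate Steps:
v(M) = 0 (v(M) = 0*(M + M²) = 0)
(5² + v(6))² = (5² + 0)² = (25 + 0)² = 25² = 625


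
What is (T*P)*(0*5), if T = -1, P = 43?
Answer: 0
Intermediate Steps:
(T*P)*(0*5) = (-1*43)*(0*5) = -43*0 = 0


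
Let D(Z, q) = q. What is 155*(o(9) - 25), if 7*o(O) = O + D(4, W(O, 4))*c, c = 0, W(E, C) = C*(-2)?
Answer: -25730/7 ≈ -3675.7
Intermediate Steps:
W(E, C) = -2*C
o(O) = O/7 (o(O) = (O - 2*4*0)/7 = (O - 8*0)/7 = (O + 0)/7 = O/7)
155*(o(9) - 25) = 155*((⅐)*9 - 25) = 155*(9/7 - 25) = 155*(-166/7) = -25730/7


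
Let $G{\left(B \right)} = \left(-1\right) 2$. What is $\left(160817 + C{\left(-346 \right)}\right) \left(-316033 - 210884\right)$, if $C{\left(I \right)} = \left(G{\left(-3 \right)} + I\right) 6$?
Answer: $-83637008493$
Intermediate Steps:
$G{\left(B \right)} = -2$
$C{\left(I \right)} = -12 + 6 I$ ($C{\left(I \right)} = \left(-2 + I\right) 6 = -12 + 6 I$)
$\left(160817 + C{\left(-346 \right)}\right) \left(-316033 - 210884\right) = \left(160817 + \left(-12 + 6 \left(-346\right)\right)\right) \left(-316033 - 210884\right) = \left(160817 - 2088\right) \left(-526917\right) = 158729 \left(-526917\right) = -83637008493$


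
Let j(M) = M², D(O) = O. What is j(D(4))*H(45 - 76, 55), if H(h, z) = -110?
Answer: -1760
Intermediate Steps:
j(D(4))*H(45 - 76, 55) = 4²*(-110) = 16*(-110) = -1760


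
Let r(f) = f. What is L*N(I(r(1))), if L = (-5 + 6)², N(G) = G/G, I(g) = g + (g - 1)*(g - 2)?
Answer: 1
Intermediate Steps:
I(g) = g + (-1 + g)*(-2 + g)
N(G) = 1
L = 1 (L = 1² = 1)
L*N(I(r(1))) = 1*1 = 1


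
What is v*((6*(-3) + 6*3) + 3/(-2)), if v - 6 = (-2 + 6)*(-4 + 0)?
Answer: 15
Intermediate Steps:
v = -10 (v = 6 + (-2 + 6)*(-4 + 0) = 6 + 4*(-4) = 6 - 16 = -10)
v*((6*(-3) + 6*3) + 3/(-2)) = -10*((6*(-3) + 6*3) + 3/(-2)) = -10*((-18 + 18) + 3*(-½)) = -10*(0 - 3/2) = -10*(-3/2) = 15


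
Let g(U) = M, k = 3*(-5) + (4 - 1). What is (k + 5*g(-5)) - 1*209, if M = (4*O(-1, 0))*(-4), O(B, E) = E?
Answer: -221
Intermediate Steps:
k = -12 (k = -15 + 3 = -12)
M = 0 (M = (4*0)*(-4) = 0*(-4) = 0)
g(U) = 0
(k + 5*g(-5)) - 1*209 = (-12 + 5*0) - 1*209 = (-12 + 0) - 209 = -12 - 209 = -221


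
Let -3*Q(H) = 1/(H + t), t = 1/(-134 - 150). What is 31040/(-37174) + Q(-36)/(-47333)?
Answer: -22534110586708/26987204597925 ≈ -0.83499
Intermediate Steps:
t = -1/284 (t = 1/(-284) = -1/284 ≈ -0.0035211)
Q(H) = -1/(3*(-1/284 + H)) (Q(H) = -1/(3*(H - 1/284)) = -1/(3*(-1/284 + H)))
31040/(-37174) + Q(-36)/(-47333) = 31040/(-37174) - 284/(-3 + 852*(-36))/(-47333) = 31040*(-1/37174) - 284/(-3 - 30672)*(-1/47333) = -15520/18587 - 284/(-30675)*(-1/47333) = -15520/18587 - 284*(-1/30675)*(-1/47333) = -15520/18587 + (284/30675)*(-1/47333) = -15520/18587 - 284/1451939775 = -22534110586708/26987204597925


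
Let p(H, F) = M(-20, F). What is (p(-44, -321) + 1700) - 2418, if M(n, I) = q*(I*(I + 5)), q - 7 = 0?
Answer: 709334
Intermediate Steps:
q = 7 (q = 7 + 0 = 7)
M(n, I) = 7*I*(5 + I) (M(n, I) = 7*(I*(I + 5)) = 7*(I*(5 + I)) = 7*I*(5 + I))
p(H, F) = 7*F*(5 + F)
(p(-44, -321) + 1700) - 2418 = (7*(-321)*(5 - 321) + 1700) - 2418 = (7*(-321)*(-316) + 1700) - 2418 = (710052 + 1700) - 2418 = 711752 - 2418 = 709334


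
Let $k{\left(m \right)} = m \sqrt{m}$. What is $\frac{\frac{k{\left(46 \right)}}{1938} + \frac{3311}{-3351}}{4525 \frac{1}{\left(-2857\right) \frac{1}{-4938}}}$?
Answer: $- \frac{9459527}{74876251950} + \frac{65711 \sqrt{46}}{21651772050} \approx -0.00010575$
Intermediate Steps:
$k{\left(m \right)} = m^{\frac{3}{2}}$
$\frac{\frac{k{\left(46 \right)}}{1938} + \frac{3311}{-3351}}{4525 \frac{1}{\left(-2857\right) \frac{1}{-4938}}} = \frac{\frac{46^{\frac{3}{2}}}{1938} + \frac{3311}{-3351}}{4525 \frac{1}{\left(-2857\right) \frac{1}{-4938}}} = \frac{46 \sqrt{46} \cdot \frac{1}{1938} + 3311 \left(- \frac{1}{3351}\right)}{4525 \frac{1}{\left(-2857\right) \left(- \frac{1}{4938}\right)}} = \frac{\frac{23 \sqrt{46}}{969} - \frac{3311}{3351}}{4525 \frac{1}{\frac{2857}{4938}}} = \frac{- \frac{3311}{3351} + \frac{23 \sqrt{46}}{969}}{4525 \cdot \frac{4938}{2857}} = \frac{- \frac{3311}{3351} + \frac{23 \sqrt{46}}{969}}{\frac{22344450}{2857}} = \left(- \frac{3311}{3351} + \frac{23 \sqrt{46}}{969}\right) \frac{2857}{22344450} = - \frac{9459527}{74876251950} + \frac{65711 \sqrt{46}}{21651772050}$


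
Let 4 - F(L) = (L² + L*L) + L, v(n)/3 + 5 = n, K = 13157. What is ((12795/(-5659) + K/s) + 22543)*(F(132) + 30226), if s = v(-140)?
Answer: -52642628166650/492333 ≈ -1.0692e+8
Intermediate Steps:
v(n) = -15 + 3*n
s = -435 (s = -15 + 3*(-140) = -15 - 420 = -435)
F(L) = 4 - L - 2*L² (F(L) = 4 - ((L² + L*L) + L) = 4 - ((L² + L²) + L) = 4 - (2*L² + L) = 4 - (L + 2*L²) = 4 + (-L - 2*L²) = 4 - L - 2*L²)
((12795/(-5659) + K/s) + 22543)*(F(132) + 30226) = ((12795/(-5659) + 13157/(-435)) + 22543)*((4 - 1*132 - 2*132²) + 30226) = ((12795*(-1/5659) + 13157*(-1/435)) + 22543)*((4 - 132 - 2*17424) + 30226) = ((-12795/5659 - 13157/435) + 22543)*((4 - 132 - 34848) + 30226) = (-80021288/2461665 + 22543)*(-34976 + 30226) = (55413292807/2461665)*(-4750) = -52642628166650/492333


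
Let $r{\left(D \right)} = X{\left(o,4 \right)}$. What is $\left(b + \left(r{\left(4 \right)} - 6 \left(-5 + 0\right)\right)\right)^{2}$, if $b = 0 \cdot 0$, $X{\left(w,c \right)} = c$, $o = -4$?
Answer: $1156$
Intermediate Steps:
$r{\left(D \right)} = 4$
$b = 0$
$\left(b + \left(r{\left(4 \right)} - 6 \left(-5 + 0\right)\right)\right)^{2} = \left(0 - \left(-4 + 6 \left(-5 + 0\right)\right)\right)^{2} = \left(0 - \left(-4 + 6 \left(-5\right)\right)\right)^{2} = \left(0 + \left(4 - -30\right)\right)^{2} = \left(0 + \left(4 + 30\right)\right)^{2} = \left(0 + 34\right)^{2} = 34^{2} = 1156$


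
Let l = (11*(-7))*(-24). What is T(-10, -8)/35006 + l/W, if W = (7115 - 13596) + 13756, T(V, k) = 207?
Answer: 959377/3690850 ≈ 0.25993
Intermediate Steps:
l = 1848 (l = -77*(-24) = 1848)
W = 7275 (W = -6481 + 13756 = 7275)
T(-10, -8)/35006 + l/W = 207/35006 + 1848/7275 = 207*(1/35006) + 1848*(1/7275) = 9/1522 + 616/2425 = 959377/3690850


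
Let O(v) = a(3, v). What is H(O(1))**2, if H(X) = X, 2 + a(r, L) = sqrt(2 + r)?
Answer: (2 - sqrt(5))**2 ≈ 0.055728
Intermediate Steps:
a(r, L) = -2 + sqrt(2 + r)
O(v) = -2 + sqrt(5) (O(v) = -2 + sqrt(2 + 3) = -2 + sqrt(5))
H(O(1))**2 = (-2 + sqrt(5))**2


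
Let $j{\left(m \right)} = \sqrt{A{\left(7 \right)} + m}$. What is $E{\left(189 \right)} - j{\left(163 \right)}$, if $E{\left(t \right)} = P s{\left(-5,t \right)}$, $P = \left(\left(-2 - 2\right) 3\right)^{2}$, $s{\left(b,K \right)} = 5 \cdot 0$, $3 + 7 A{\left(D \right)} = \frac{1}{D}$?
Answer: $- \frac{\sqrt{7967}}{7} \approx -12.751$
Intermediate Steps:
$A{\left(D \right)} = - \frac{3}{7} + \frac{1}{7 D}$
$s{\left(b,K \right)} = 0$
$P = 144$ ($P = \left(\left(-4\right) 3\right)^{2} = \left(-12\right)^{2} = 144$)
$j{\left(m \right)} = \sqrt{- \frac{20}{49} + m}$ ($j{\left(m \right)} = \sqrt{\frac{1 - 21}{7 \cdot 7} + m} = \sqrt{\frac{1}{7} \cdot \frac{1}{7} \left(1 - 21\right) + m} = \sqrt{\frac{1}{7} \cdot \frac{1}{7} \left(-20\right) + m} = \sqrt{- \frac{20}{49} + m}$)
$E{\left(t \right)} = 0$ ($E{\left(t \right)} = 144 \cdot 0 = 0$)
$E{\left(189 \right)} - j{\left(163 \right)} = 0 - \frac{\sqrt{-20 + 49 \cdot 163}}{7} = 0 - \frac{\sqrt{-20 + 7987}}{7} = 0 - \frac{\sqrt{7967}}{7} = - \frac{\sqrt{7967}}{7}$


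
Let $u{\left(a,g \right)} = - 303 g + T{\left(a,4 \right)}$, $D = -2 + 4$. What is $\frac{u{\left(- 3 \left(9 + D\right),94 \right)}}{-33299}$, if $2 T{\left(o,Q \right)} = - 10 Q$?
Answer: $\frac{28502}{33299} \approx 0.85594$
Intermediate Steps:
$D = 2$
$T{\left(o,Q \right)} = - 5 Q$ ($T{\left(o,Q \right)} = \frac{\left(-10\right) Q}{2} = - 5 Q$)
$u{\left(a,g \right)} = -20 - 303 g$ ($u{\left(a,g \right)} = - 303 g - 20 = -20 - 303 g$)
$\frac{u{\left(- 3 \left(9 + D\right),94 \right)}}{-33299} = \frac{-20 - 28482}{-33299} = \left(-20 - 28482\right) \left(- \frac{1}{33299}\right) = \left(-28502\right) \left(- \frac{1}{33299}\right) = \frac{28502}{33299}$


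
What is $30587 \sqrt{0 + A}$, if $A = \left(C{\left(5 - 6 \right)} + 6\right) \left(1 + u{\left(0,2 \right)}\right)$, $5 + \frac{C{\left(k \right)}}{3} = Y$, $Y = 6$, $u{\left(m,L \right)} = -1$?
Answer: $0$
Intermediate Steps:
$C{\left(k \right)} = 3$ ($C{\left(k \right)} = -15 + 3 \cdot 6 = -15 + 18 = 3$)
$A = 0$ ($A = \left(3 + 6\right) \left(1 - 1\right) = 9 \cdot 0 = 0$)
$30587 \sqrt{0 + A} = 30587 \sqrt{0 + 0} = 30587 \sqrt{0} = 30587 \cdot 0 = 0$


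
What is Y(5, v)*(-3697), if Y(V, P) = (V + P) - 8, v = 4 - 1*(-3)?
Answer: -14788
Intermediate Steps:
v = 7 (v = 4 + 3 = 7)
Y(V, P) = -8 + P + V (Y(V, P) = (P + V) - 8 = -8 + P + V)
Y(5, v)*(-3697) = (-8 + 7 + 5)*(-3697) = 4*(-3697) = -14788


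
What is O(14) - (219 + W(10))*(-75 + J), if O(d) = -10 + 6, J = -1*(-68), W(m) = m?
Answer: 1599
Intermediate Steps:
J = 68
O(d) = -4
O(14) - (219 + W(10))*(-75 + J) = -4 - (219 + 10)*(-75 + 68) = -4 - 229*(-7) = -4 - 1*(-1603) = -4 + 1603 = 1599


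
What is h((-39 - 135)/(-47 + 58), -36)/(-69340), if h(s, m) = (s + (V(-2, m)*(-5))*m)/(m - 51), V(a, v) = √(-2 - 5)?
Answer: -1/381370 + 3*I*√7/100543 ≈ -2.6221e-6 + 7.8944e-5*I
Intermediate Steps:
V(a, v) = I*√7 (V(a, v) = √(-7) = I*√7)
h(s, m) = (s - 5*I*m*√7)/(-51 + m) (h(s, m) = (s + ((I*√7)*(-5))*m)/(m - 51) = (s + (-5*I*√7)*m)/(-51 + m) = (s - 5*I*m*√7)/(-51 + m))
h((-39 - 135)/(-47 + 58), -36)/(-69340) = (((-39 - 135)/(-47 + 58) - 5*I*(-36)*√7)/(-51 - 36))/(-69340) = ((-174/11 + 180*I*√7)/(-87))*(-1/69340) = -(-174*1/11 + 180*I*√7)/87*(-1/69340) = -(-174/11 + 180*I*√7)/87*(-1/69340) = (2/11 - 60*I*√7/29)*(-1/69340) = -1/381370 + 3*I*√7/100543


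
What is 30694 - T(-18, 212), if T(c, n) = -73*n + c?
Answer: 46188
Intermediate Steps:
T(c, n) = c - 73*n
30694 - T(-18, 212) = 30694 - (-18 - 73*212) = 30694 - (-18 - 15476) = 30694 - 1*(-15494) = 30694 + 15494 = 46188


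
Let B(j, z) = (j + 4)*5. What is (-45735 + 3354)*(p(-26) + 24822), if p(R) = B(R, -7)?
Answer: -1047319272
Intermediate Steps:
B(j, z) = 20 + 5*j (B(j, z) = (4 + j)*5 = 20 + 5*j)
p(R) = 20 + 5*R
(-45735 + 3354)*(p(-26) + 24822) = (-45735 + 3354)*((20 + 5*(-26)) + 24822) = -42381*((20 - 130) + 24822) = -42381*(-110 + 24822) = -42381*24712 = -1047319272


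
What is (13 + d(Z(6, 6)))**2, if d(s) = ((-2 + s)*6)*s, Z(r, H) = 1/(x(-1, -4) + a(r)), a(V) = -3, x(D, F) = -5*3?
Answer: 546121/2916 ≈ 187.28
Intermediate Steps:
x(D, F) = -15
Z(r, H) = -1/18 (Z(r, H) = 1/(-15 - 3) = 1/(-18) = -1/18)
d(s) = s*(-12 + 6*s) (d(s) = (-12 + 6*s)*s = s*(-12 + 6*s))
(13 + d(Z(6, 6)))**2 = (13 + 6*(-1/18)*(-2 - 1/18))**2 = (13 + 6*(-1/18)*(-37/18))**2 = (13 + 37/54)**2 = (739/54)**2 = 546121/2916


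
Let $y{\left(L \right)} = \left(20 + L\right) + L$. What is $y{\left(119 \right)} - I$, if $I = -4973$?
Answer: $5231$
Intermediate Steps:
$y{\left(L \right)} = 20 + 2 L$
$y{\left(119 \right)} - I = \left(20 + 2 \cdot 119\right) - -4973 = \left(20 + 238\right) + 4973 = 258 + 4973 = 5231$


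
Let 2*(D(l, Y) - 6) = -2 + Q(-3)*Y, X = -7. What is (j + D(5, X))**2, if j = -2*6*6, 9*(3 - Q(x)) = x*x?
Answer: 5476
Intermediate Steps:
Q(x) = 3 - x**2/9 (Q(x) = 3 - x*x/9 = 3 - x**2/9)
D(l, Y) = 5 + Y (D(l, Y) = 6 + (-2 + (3 - 1/9*(-3)**2)*Y)/2 = 6 + (-2 + (3 - 1/9*9)*Y)/2 = 6 + (-2 + (3 - 1)*Y)/2 = 6 + (-2 + 2*Y)/2 = 6 + (-1 + Y) = 5 + Y)
j = -72 (j = -12*6 = -72)
(j + D(5, X))**2 = (-72 + (5 - 7))**2 = (-72 - 2)**2 = (-74)**2 = 5476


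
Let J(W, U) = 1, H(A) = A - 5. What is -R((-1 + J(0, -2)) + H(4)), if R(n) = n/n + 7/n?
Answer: 6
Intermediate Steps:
H(A) = -5 + A
R(n) = 1 + 7/n
-R((-1 + J(0, -2)) + H(4)) = -(7 + ((-1 + 1) + (-5 + 4)))/((-1 + 1) + (-5 + 4)) = -(7 + (0 - 1))/(0 - 1) = -(7 - 1)/(-1) = -(-1)*6 = -1*(-6) = 6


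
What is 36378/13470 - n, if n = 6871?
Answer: -15419332/2245 ≈ -6868.3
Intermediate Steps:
36378/13470 - n = 36378/13470 - 1*6871 = 36378*(1/13470) - 6871 = 6063/2245 - 6871 = -15419332/2245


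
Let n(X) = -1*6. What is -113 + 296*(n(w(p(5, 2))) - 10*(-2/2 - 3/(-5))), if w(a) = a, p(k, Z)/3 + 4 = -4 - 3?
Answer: -705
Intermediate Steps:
p(k, Z) = -33 (p(k, Z) = -12 + 3*(-4 - 3) = -12 + 3*(-7) = -12 - 21 = -33)
n(X) = -6
-113 + 296*(n(w(p(5, 2))) - 10*(-2/2 - 3/(-5))) = -113 + 296*(-6 - 10*(-2/2 - 3/(-5))) = -113 + 296*(-6 - 10*(-2*½ - 3*(-⅕))) = -113 + 296*(-6 - 10*(-1 + ⅗)) = -113 + 296*(-6 - 10*(-⅖)) = -113 + 296*(-6 + 4) = -113 + 296*(-2) = -113 - 592 = -705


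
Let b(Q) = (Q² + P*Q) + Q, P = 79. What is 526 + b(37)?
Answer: 4855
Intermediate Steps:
b(Q) = Q² + 80*Q (b(Q) = (Q² + 79*Q) + Q = Q² + 80*Q)
526 + b(37) = 526 + 37*(80 + 37) = 526 + 37*117 = 526 + 4329 = 4855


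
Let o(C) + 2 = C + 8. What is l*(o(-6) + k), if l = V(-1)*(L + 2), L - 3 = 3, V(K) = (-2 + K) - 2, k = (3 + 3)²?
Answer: -1440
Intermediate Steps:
k = 36 (k = 6² = 36)
V(K) = -4 + K
L = 6 (L = 3 + 3 = 6)
o(C) = 6 + C (o(C) = -2 + (C + 8) = -2 + (8 + C) = 6 + C)
l = -40 (l = (-4 - 1)*(6 + 2) = -5*8 = -40)
l*(o(-6) + k) = -40*((6 - 6) + 36) = -40*(0 + 36) = -40*36 = -1440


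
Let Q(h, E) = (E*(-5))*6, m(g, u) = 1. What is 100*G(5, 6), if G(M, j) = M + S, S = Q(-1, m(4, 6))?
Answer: -2500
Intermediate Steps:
Q(h, E) = -30*E (Q(h, E) = -5*E*6 = -30*E)
S = -30 (S = -30*1 = -30)
G(M, j) = -30 + M (G(M, j) = M - 30 = -30 + M)
100*G(5, 6) = 100*(-30 + 5) = 100*(-25) = -2500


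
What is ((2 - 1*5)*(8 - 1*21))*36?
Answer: 1404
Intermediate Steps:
((2 - 1*5)*(8 - 1*21))*36 = ((2 - 5)*(8 - 21))*36 = -3*(-13)*36 = 39*36 = 1404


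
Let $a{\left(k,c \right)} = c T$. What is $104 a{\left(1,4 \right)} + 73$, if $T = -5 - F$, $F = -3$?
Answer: $-759$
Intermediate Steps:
$T = -2$ ($T = -5 - -3 = -5 + 3 = -2$)
$a{\left(k,c \right)} = - 2 c$ ($a{\left(k,c \right)} = c \left(-2\right) = - 2 c$)
$104 a{\left(1,4 \right)} + 73 = 104 \left(\left(-2\right) 4\right) + 73 = 104 \left(-8\right) + 73 = -832 + 73 = -759$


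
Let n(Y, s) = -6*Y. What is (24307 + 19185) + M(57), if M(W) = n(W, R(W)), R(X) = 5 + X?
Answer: 43150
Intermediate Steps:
M(W) = -6*W
(24307 + 19185) + M(57) = (24307 + 19185) - 6*57 = 43492 - 342 = 43150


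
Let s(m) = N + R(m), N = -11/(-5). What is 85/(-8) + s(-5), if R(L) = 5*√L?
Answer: -337/40 + 5*I*√5 ≈ -8.425 + 11.18*I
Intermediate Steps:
N = 11/5 (N = -11*(-⅕) = 11/5 ≈ 2.2000)
s(m) = 11/5 + 5*√m
85/(-8) + s(-5) = 85/(-8) + (11/5 + 5*√(-5)) = 85*(-⅛) + (11/5 + 5*(I*√5)) = -85/8 + (11/5 + 5*I*√5) = -337/40 + 5*I*√5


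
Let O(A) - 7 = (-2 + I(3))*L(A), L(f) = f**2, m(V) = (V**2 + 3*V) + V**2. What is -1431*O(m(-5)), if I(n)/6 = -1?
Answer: 14013783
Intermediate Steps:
I(n) = -6 (I(n) = 6*(-1) = -6)
m(V) = 2*V**2 + 3*V
O(A) = 7 - 8*A**2 (O(A) = 7 + (-2 - 6)*A**2 = 7 - 8*A**2)
-1431*O(m(-5)) = -1431*(7 - 8*25*(3 + 2*(-5))**2) = -1431*(7 - 8*25*(3 - 10)**2) = -1431*(7 - 8*(-5*(-7))**2) = -1431*(7 - 8*35**2) = -1431*(7 - 8*1225) = -1431*(7 - 9800) = -1431*(-9793) = 14013783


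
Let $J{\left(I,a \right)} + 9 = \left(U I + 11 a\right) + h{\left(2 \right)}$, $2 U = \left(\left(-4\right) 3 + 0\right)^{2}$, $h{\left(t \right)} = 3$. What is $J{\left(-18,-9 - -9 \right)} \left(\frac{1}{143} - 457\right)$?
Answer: $\frac{85085700}{143} \approx 5.9501 \cdot 10^{5}$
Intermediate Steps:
$U = 72$ ($U = \frac{\left(\left(-4\right) 3 + 0\right)^{2}}{2} = \frac{\left(-12 + 0\right)^{2}}{2} = \frac{\left(-12\right)^{2}}{2} = \frac{1}{2} \cdot 144 = 72$)
$J{\left(I,a \right)} = -6 + 11 a + 72 I$ ($J{\left(I,a \right)} = -9 + \left(\left(72 I + 11 a\right) + 3\right) = -9 + \left(\left(11 a + 72 I\right) + 3\right) = -9 + \left(3 + 11 a + 72 I\right) = -6 + 11 a + 72 I$)
$J{\left(-18,-9 - -9 \right)} \left(\frac{1}{143} - 457\right) = \left(-6 + 11 \left(-9 - -9\right) + 72 \left(-18\right)\right) \left(\frac{1}{143} - 457\right) = \left(-6 + 11 \left(-9 + 9\right) - 1296\right) \left(\frac{1}{143} - 457\right) = \left(-6 + 11 \cdot 0 - 1296\right) \left(- \frac{65350}{143}\right) = \left(-6 + 0 - 1296\right) \left(- \frac{65350}{143}\right) = \left(-1302\right) \left(- \frac{65350}{143}\right) = \frac{85085700}{143}$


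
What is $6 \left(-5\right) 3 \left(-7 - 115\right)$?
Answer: $10980$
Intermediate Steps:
$6 \left(-5\right) 3 \left(-7 - 115\right) = \left(-30\right) 3 \left(-122\right) = \left(-90\right) \left(-122\right) = 10980$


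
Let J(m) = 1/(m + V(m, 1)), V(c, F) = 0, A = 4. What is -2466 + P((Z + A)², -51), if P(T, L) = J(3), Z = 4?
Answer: -7397/3 ≈ -2465.7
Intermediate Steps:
J(m) = 1/m (J(m) = 1/(m + 0) = 1/m)
P(T, L) = ⅓ (P(T, L) = 1/3 = ⅓)
-2466 + P((Z + A)², -51) = -2466 + ⅓ = -7397/3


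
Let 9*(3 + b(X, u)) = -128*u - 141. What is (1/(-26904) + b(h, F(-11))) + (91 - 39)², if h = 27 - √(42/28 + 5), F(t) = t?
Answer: 229365565/80712 ≈ 2841.8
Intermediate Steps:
h = 27 - √26/2 (h = 27 - √(42*(1/28) + 5) = 27 - √(3/2 + 5) = 27 - √(13/2) = 27 - √26/2 ≈ 24.451)
b(X, u) = -56/3 - 128*u/9 (b(X, u) = -3 + (-128*u - 141)/9 = -3 + (-141 - 128*u)/9 = -3 + (-47/3 - 128*u/9) = -56/3 - 128*u/9)
(1/(-26904) + b(h, F(-11))) + (91 - 39)² = (1/(-26904) + (-56/3 - 128/9*(-11))) + (91 - 39)² = (-1/26904 + (-56/3 + 1408/9)) + 52² = (-1/26904 + 1240/9) + 2704 = 11120317/80712 + 2704 = 229365565/80712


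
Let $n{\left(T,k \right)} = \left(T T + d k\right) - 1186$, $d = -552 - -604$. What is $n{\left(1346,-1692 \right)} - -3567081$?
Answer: $5289627$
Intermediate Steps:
$d = 52$ ($d = -552 + 604 = 52$)
$n{\left(T,k \right)} = -1186 + T^{2} + 52 k$ ($n{\left(T,k \right)} = \left(T T + 52 k\right) - 1186 = \left(T^{2} + 52 k\right) - 1186 = -1186 + T^{2} + 52 k$)
$n{\left(1346,-1692 \right)} - -3567081 = \left(-1186 + 1346^{2} + 52 \left(-1692\right)\right) - -3567081 = \left(-1186 + 1811716 - 87984\right) + 3567081 = 1722546 + 3567081 = 5289627$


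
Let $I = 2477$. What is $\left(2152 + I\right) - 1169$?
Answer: $3460$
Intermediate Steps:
$\left(2152 + I\right) - 1169 = \left(2152 + 2477\right) - 1169 = 4629 - 1169 = 3460$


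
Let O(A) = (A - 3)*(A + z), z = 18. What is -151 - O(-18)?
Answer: -151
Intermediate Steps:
O(A) = (-3 + A)*(18 + A) (O(A) = (A - 3)*(A + 18) = (-3 + A)*(18 + A))
-151 - O(-18) = -151 - (-54 + (-18)² + 15*(-18)) = -151 - (-54 + 324 - 270) = -151 - 1*0 = -151 + 0 = -151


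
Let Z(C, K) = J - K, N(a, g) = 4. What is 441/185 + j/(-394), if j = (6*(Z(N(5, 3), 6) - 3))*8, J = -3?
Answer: 140157/36445 ≈ 3.8457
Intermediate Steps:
Z(C, K) = -3 - K
j = -576 (j = (6*((-3 - 1*6) - 3))*8 = (6*((-3 - 6) - 3))*8 = (6*(-9 - 3))*8 = (6*(-12))*8 = -72*8 = -576)
441/185 + j/(-394) = 441/185 - 576/(-394) = 441*(1/185) - 576*(-1/394) = 441/185 + 288/197 = 140157/36445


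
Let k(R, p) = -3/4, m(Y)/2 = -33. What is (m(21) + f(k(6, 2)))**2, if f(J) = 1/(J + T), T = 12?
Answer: 8797156/2025 ≈ 4344.3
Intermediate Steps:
m(Y) = -66 (m(Y) = 2*(-33) = -66)
k(R, p) = -3/4 (k(R, p) = -3*1/4 = -3/4)
f(J) = 1/(12 + J) (f(J) = 1/(J + 12) = 1/(12 + J))
(m(21) + f(k(6, 2)))**2 = (-66 + 1/(12 - 3/4))**2 = (-66 + 1/(45/4))**2 = (-66 + 4/45)**2 = (-2966/45)**2 = 8797156/2025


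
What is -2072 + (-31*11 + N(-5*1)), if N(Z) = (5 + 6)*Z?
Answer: -2468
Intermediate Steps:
N(Z) = 11*Z
-2072 + (-31*11 + N(-5*1)) = -2072 + (-31*11 + 11*(-5*1)) = -2072 + (-341 + 11*(-5)) = -2072 + (-341 - 55) = -2072 - 396 = -2468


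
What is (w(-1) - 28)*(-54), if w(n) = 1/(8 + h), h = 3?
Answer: 16578/11 ≈ 1507.1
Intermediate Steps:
w(n) = 1/11 (w(n) = 1/(8 + 3) = 1/11)
(w(-1) - 28)*(-54) = (1/11 - 28)*(-54) = -307/11*(-54) = 16578/11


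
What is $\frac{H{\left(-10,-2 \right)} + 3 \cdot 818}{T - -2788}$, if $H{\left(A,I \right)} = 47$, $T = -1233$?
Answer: $\frac{2501}{1555} \approx 1.6084$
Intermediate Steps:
$\frac{H{\left(-10,-2 \right)} + 3 \cdot 818}{T - -2788} = \frac{47 + 3 \cdot 818}{-1233 - -2788} = \frac{47 + 2454}{-1233 + 2788} = \frac{2501}{1555}$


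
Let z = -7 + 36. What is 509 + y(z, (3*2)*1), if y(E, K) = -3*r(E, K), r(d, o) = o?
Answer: 491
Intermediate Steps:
z = 29
y(E, K) = -3*K
509 + y(z, (3*2)*1) = 509 - 3*3*2 = 509 - 18 = 491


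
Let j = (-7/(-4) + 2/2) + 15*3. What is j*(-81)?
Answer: -15471/4 ≈ -3867.8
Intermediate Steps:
j = 191/4 (j = (-7*(-¼) + 2*(½)) + 45 = (7/4 + 1) + 45 = 11/4 + 45 = 191/4 ≈ 47.750)
j*(-81) = (191/4)*(-81) = -15471/4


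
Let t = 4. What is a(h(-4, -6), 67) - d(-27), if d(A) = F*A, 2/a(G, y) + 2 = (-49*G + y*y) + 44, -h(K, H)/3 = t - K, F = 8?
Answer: 1232714/5707 ≈ 216.00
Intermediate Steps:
h(K, H) = -12 + 3*K (h(K, H) = -3*(4 - K) = -12 + 3*K)
a(G, y) = 2/(42 + y² - 49*G) (a(G, y) = 2/(-2 + ((-49*G + y*y) + 44)) = 2/(-2 + ((-49*G + y²) + 44)) = 2/(-2 + ((y² - 49*G) + 44)) = 2/(-2 + (44 + y² - 49*G)) = 2/(42 + y² - 49*G))
d(A) = 8*A
a(h(-4, -6), 67) - d(-27) = 2/(42 + 67² - 49*(-12 + 3*(-4))) - 8*(-27) = 2/(42 + 4489 - 49*(-12 - 12)) - 1*(-216) = 2/(42 + 4489 - 49*(-24)) + 216 = 2/(42 + 4489 + 1176) + 216 = 2/5707 + 216 = 1232714/5707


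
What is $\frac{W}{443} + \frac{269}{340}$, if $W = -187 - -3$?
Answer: $\frac{56607}{150620} \approx 0.37583$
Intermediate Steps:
$W = -184$ ($W = -187 + 3 = -184$)
$\frac{W}{443} + \frac{269}{340} = - \frac{184}{443} + \frac{269}{340} = \frac{56607}{150620}$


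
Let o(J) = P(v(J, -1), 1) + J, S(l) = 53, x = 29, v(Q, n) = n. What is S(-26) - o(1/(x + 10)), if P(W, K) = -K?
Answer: 2105/39 ≈ 53.974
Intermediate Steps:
o(J) = -1 + J (o(J) = -1*1 + J = -1 + J)
S(-26) - o(1/(x + 10)) = 53 - (-1 + 1/(29 + 10)) = 53 - (-1 + 1/39) = 53 - 1*(-38/39) = 53 + 38/39 = 2105/39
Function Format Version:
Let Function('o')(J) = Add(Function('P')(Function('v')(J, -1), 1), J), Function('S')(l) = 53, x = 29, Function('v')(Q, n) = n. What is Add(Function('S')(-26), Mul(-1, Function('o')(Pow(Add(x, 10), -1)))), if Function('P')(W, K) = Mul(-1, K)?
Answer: Rational(2105, 39) ≈ 53.974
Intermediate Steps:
Function('o')(J) = Add(-1, J) (Function('o')(J) = Add(Mul(-1, 1), J) = Add(-1, J))
Add(Function('S')(-26), Mul(-1, Function('o')(Pow(Add(x, 10), -1)))) = Add(53, Mul(-1, Add(-1, Pow(Add(29, 10), -1)))) = Add(53, Mul(-1, Add(-1, Pow(39, -1)))) = Add(53, Mul(-1, Add(-1, Rational(1, 39)))) = Add(53, Mul(-1, Rational(-38, 39))) = Add(53, Rational(38, 39)) = Rational(2105, 39)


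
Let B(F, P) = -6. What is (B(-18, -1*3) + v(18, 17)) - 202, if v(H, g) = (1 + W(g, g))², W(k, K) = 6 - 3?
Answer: -192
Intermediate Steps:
W(k, K) = 3
v(H, g) = 16 (v(H, g) = (1 + 3)² = 4² = 16)
(B(-18, -1*3) + v(18, 17)) - 202 = (-6 + 16) - 202 = 10 - 202 = -192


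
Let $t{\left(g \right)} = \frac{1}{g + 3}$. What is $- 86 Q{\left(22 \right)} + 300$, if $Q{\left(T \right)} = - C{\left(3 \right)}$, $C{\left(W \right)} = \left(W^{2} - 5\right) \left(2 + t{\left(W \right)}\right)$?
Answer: $\frac{3136}{3} \approx 1045.3$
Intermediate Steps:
$t{\left(g \right)} = \frac{1}{3 + g}$
$C{\left(W \right)} = \left(-5 + W^{2}\right) \left(2 + \frac{1}{3 + W}\right)$ ($C{\left(W \right)} = \left(W^{2} - 5\right) \left(2 + \frac{1}{3 + W}\right) = \left(-5 + W^{2}\right) \left(2 + \frac{1}{3 + W}\right)$)
$Q{\left(T \right)} = - \frac{26}{3}$ ($Q{\left(T \right)} = - \frac{-5 + 3^{2} + 2 \left(-5 + 3^{2}\right) \left(3 + 3\right)}{3 + 3} = - \frac{-5 + 9 + 2 \left(-5 + 9\right) 6}{6} = - \frac{-5 + 9 + 2 \cdot 4 \cdot 6}{6} = - \frac{-5 + 9 + 48}{6} = - \frac{52}{6} = \left(-1\right) \frac{26}{3} = - \frac{26}{3}$)
$- 86 Q{\left(22 \right)} + 300 = \left(-86\right) \left(- \frac{26}{3}\right) + 300 = \frac{2236}{3} + 300 = \frac{3136}{3}$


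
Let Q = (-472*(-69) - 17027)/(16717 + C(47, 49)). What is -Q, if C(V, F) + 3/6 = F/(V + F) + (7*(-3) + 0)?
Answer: -1491936/1602817 ≈ -0.93082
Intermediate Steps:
C(V, F) = -43/2 + F/(F + V) (C(V, F) = -½ + (F/(V + F) + (7*(-3) + 0)) = -½ + (F/(F + V) + (-21 + 0)) = -½ + (F/(F + V) - 21) = -½ + (-21 + F/(F + V)) = -43/2 + F/(F + V))
Q = 1491936/1602817 (Q = (-472*(-69) - 17027)/(16717 + (-43*47 - 41*49)/(2*(49 + 47))) = (32568 - 17027)/(16717 + (½)*(-2021 - 2009)/96) = 15541/(16717 + (½)*(1/96)*(-4030)) = 15541/(16717 - 2015/96) = 15541/(1602817/96) = 15541*(96/1602817) = 1491936/1602817 ≈ 0.93082)
-Q = -1*1491936/1602817 = -1491936/1602817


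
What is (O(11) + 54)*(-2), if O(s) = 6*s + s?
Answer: -262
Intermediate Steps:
O(s) = 7*s
(O(11) + 54)*(-2) = (7*11 + 54)*(-2) = (77 + 54)*(-2) = 131*(-2) = -262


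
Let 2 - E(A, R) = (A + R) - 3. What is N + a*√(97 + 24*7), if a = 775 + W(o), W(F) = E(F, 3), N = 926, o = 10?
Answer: 926 + 767*√265 ≈ 13412.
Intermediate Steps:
E(A, R) = 5 - A - R (E(A, R) = 2 - ((A + R) - 3) = 2 - (-3 + A + R) = 2 + (3 - A - R) = 5 - A - R)
W(F) = 2 - F (W(F) = 5 - F - 1*3 = 5 - F - 3 = 2 - F)
a = 767 (a = 775 + (2 - 1*10) = 775 + (2 - 10) = 775 - 8 = 767)
N + a*√(97 + 24*7) = 926 + 767*√(97 + 24*7) = 926 + 767*√(97 + 168) = 926 + 767*√265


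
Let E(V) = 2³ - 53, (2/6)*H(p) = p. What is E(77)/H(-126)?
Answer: 5/42 ≈ 0.11905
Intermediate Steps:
H(p) = 3*p
E(V) = -45 (E(V) = 8 - 53 = -45)
E(77)/H(-126) = -45/(3*(-126)) = -45/(-378) = -45*(-1/378) = 5/42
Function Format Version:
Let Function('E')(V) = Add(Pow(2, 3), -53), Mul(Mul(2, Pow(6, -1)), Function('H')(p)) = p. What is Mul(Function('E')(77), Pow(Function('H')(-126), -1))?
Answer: Rational(5, 42) ≈ 0.11905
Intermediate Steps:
Function('H')(p) = Mul(3, p)
Function('E')(V) = -45 (Function('E')(V) = Add(8, -53) = -45)
Mul(Function('E')(77), Pow(Function('H')(-126), -1)) = Mul(-45, Pow(Mul(3, -126), -1)) = Mul(-45, Pow(-378, -1)) = Mul(-45, Rational(-1, 378)) = Rational(5, 42)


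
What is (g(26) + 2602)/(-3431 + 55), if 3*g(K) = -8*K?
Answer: -3799/5064 ≈ -0.75020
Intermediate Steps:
g(K) = -8*K/3 (g(K) = (-8*K)/3 = -8*K/3)
(g(26) + 2602)/(-3431 + 55) = (-8/3*26 + 2602)/(-3431 + 55) = (-208/3 + 2602)/(-3376) = (7598/3)*(-1/3376) = -3799/5064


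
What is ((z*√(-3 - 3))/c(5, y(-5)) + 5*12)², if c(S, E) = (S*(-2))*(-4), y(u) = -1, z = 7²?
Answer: 2872797/800 + 147*I*√6 ≈ 3591.0 + 360.08*I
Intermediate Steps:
z = 49
c(S, E) = 8*S (c(S, E) = -2*S*(-4) = 8*S)
((z*√(-3 - 3))/c(5, y(-5)) + 5*12)² = ((49*√(-3 - 3))/((8*5)) + 5*12)² = ((49*√(-6))/40 + 60)² = ((49*(I*√6))*(1/40) + 60)² = ((49*I*√6)*(1/40) + 60)² = (49*I*√6/40 + 60)² = (60 + 49*I*√6/40)²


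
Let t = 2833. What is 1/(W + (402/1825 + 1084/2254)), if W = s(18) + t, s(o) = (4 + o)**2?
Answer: 2056775/6823764879 ≈ 0.00030141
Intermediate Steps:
W = 3317 (W = (4 + 18)**2 + 2833 = 22**2 + 2833 = 484 + 2833 = 3317)
1/(W + (402/1825 + 1084/2254)) = 1/(3317 + (402/1825 + 1084/2254)) = 1/(3317 + (402*(1/1825) + 1084*(1/2254))) = 1/(3317 + (402/1825 + 542/1127)) = 1/(3317 + 1442204/2056775) = 1/(6823764879/2056775) = 2056775/6823764879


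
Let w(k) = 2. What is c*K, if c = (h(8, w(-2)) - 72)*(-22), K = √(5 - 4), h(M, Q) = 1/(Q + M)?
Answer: 7909/5 ≈ 1581.8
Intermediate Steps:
h(M, Q) = 1/(M + Q)
K = 1 (K = √1 = 1)
c = 7909/5 (c = (1/(8 + 2) - 72)*(-22) = (1/10 - 72)*(-22) = (⅒ - 72)*(-22) = -719/10*(-22) = 7909/5 ≈ 1581.8)
c*K = (7909/5)*1 = 7909/5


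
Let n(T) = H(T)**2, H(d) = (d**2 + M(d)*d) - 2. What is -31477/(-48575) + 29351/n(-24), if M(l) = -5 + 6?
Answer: 437900693/587757500 ≈ 0.74504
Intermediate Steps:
M(l) = 1
H(d) = -2 + d + d**2 (H(d) = (d**2 + 1*d) - 2 = (d**2 + d) - 2 = (d + d**2) - 2 = -2 + d + d**2)
n(T) = (-2 + T + T**2)**2
-31477/(-48575) + 29351/n(-24) = -31477/(-48575) + 29351/((-2 - 24 + (-24)**2)**2) = -31477*(-1/48575) + 29351/((-2 - 24 + 576)**2) = 31477/48575 + 29351/(550**2) = 31477/48575 + 29351/302500 = 437900693/587757500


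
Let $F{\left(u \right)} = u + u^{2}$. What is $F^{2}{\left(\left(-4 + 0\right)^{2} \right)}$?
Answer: $73984$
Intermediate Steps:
$F^{2}{\left(\left(-4 + 0\right)^{2} \right)} = \left(\left(-4 + 0\right)^{2} \left(1 + \left(-4 + 0\right)^{2}\right)\right)^{2} = \left(\left(-4\right)^{2} \left(1 + \left(-4\right)^{2}\right)\right)^{2} = \left(16 \left(1 + 16\right)\right)^{2} = \left(16 \cdot 17\right)^{2} = 272^{2} = 73984$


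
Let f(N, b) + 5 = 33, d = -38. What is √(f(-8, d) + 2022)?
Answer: 5*√82 ≈ 45.277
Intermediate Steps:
f(N, b) = 28 (f(N, b) = -5 + 33 = 28)
√(f(-8, d) + 2022) = √(28 + 2022) = √2050 = 5*√82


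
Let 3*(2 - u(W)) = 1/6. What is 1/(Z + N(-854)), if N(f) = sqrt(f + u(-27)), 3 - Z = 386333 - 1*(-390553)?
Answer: -13983894/10863849537739 - 21*I*sqrt(626)/10863849537739 ≈ -1.2872e-6 - 4.8364e-11*I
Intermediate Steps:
u(W) = 35/18 (u(W) = 2 - 1/3/6 = 2 - 1/3*1/6 = 2 - 1/18 = 35/18)
Z = -776883 (Z = 3 - (386333 - 1*(-390553)) = 3 - (386333 + 390553) = 3 - 1*776886 = 3 - 776886 = -776883)
N(f) = sqrt(35/18 + f) (N(f) = sqrt(f + 35/18) = sqrt(35/18 + f))
1/(Z + N(-854)) = 1/(-776883 + sqrt(70 + 36*(-854))/6) = 1/(-776883 + sqrt(70 - 30744)/6) = 1/(-776883 + sqrt(-30674)/6) = 1/(-776883 + (7*I*sqrt(626))/6) = 1/(-776883 + 7*I*sqrt(626)/6)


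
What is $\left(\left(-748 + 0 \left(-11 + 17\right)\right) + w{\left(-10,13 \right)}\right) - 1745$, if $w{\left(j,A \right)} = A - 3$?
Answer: $-2483$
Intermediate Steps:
$w{\left(j,A \right)} = -3 + A$ ($w{\left(j,A \right)} = A - 3 = -3 + A$)
$\left(\left(-748 + 0 \left(-11 + 17\right)\right) + w{\left(-10,13 \right)}\right) - 1745 = \left(\left(-748 + 0 \left(-11 + 17\right)\right) + \left(-3 + 13\right)\right) - 1745 = \left(\left(-748 + 0 \cdot 6\right) + 10\right) - 1745 = \left(\left(-748 + 0\right) + 10\right) - 1745 = \left(-748 + 10\right) - 1745 = -738 - 1745 = -2483$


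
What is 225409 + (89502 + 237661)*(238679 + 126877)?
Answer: 119596623037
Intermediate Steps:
225409 + (89502 + 237661)*(238679 + 126877) = 225409 + 327163*365556 = 225409 + 119596397628 = 119596623037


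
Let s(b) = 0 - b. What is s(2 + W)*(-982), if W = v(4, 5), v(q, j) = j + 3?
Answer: 9820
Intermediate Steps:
v(q, j) = 3 + j
W = 8 (W = 3 + 5 = 8)
s(b) = -b
s(2 + W)*(-982) = -(2 + 8)*(-982) = -1*10*(-982) = -10*(-982) = 9820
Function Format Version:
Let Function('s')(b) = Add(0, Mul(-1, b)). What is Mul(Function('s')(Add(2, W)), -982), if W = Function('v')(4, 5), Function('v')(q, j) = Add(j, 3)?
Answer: 9820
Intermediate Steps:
Function('v')(q, j) = Add(3, j)
W = 8 (W = Add(3, 5) = 8)
Function('s')(b) = Mul(-1, b)
Mul(Function('s')(Add(2, W)), -982) = Mul(Mul(-1, Add(2, 8)), -982) = Mul(Mul(-1, 10), -982) = Mul(-10, -982) = 9820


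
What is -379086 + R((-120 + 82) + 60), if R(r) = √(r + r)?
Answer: -379086 + 2*√11 ≈ -3.7908e+5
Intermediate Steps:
R(r) = √2*√r (R(r) = √(2*r) = √2*√r)
-379086 + R((-120 + 82) + 60) = -379086 + √2*√((-120 + 82) + 60) = -379086 + √2*√(-38 + 60) = -379086 + √2*√22 = -379086 + 2*√11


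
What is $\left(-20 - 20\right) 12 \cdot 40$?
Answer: $-19200$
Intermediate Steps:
$\left(-20 - 20\right) 12 \cdot 40 = \left(-40\right) 12 \cdot 40 = \left(-480\right) 40 = -19200$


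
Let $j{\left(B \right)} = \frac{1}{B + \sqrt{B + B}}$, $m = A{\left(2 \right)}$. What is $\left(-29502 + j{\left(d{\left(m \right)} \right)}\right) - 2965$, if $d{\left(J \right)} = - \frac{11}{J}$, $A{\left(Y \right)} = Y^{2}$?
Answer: $- \frac{616877}{19} - \frac{8 i \sqrt{22}}{209} \approx -32467.0 - 0.17954 i$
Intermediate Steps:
$m = 4$ ($m = 2^{2} = 4$)
$j{\left(B \right)} = \frac{1}{B + \sqrt{2} \sqrt{B}}$ ($j{\left(B \right)} = \frac{1}{B + \sqrt{2 B}} = \frac{1}{B + \sqrt{2} \sqrt{B}}$)
$\left(-29502 + j{\left(d{\left(m \right)} \right)}\right) - 2965 = \left(-29502 + \frac{1}{- \frac{11}{4} + \sqrt{2} \sqrt{- \frac{11}{4}}}\right) - 2965 = \left(-29502 + \frac{1}{- \frac{11}{4} + \sqrt{2} \frac{i \sqrt{11}}{2}}\right) - 2965 = \left(-29502 + \frac{1}{- \frac{11}{4} + \frac{i \sqrt{22}}{2}}\right) - 2965 = -32467 + \frac{1}{- \frac{11}{4} + \frac{i \sqrt{22}}{2}}$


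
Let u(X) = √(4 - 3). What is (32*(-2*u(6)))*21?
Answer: -1344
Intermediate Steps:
u(X) = 1 (u(X) = √1 = 1)
(32*(-2*u(6)))*21 = (32*(-2*1))*21 = (32*(-2))*21 = -64*21 = -1344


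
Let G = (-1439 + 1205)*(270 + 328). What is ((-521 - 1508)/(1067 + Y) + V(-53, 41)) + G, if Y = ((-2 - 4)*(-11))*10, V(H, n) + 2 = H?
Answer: -241759578/1727 ≈ -1.3999e+5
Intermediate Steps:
V(H, n) = -2 + H
Y = 660 (Y = -6*(-11)*10 = 66*10 = 660)
G = -139932 (G = -234*598 = -139932)
((-521 - 1508)/(1067 + Y) + V(-53, 41)) + G = ((-521 - 1508)/(1067 + 660) + (-2 - 53)) - 139932 = (-2029/1727 - 55) - 139932 = -97014/1727 - 139932 = -241759578/1727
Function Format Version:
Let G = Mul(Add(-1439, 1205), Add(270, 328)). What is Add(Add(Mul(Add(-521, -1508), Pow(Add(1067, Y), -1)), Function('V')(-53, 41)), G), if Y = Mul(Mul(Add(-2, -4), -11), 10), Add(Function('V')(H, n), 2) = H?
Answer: Rational(-241759578, 1727) ≈ -1.3999e+5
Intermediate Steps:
Function('V')(H, n) = Add(-2, H)
Y = 660 (Y = Mul(Mul(-6, -11), 10) = Mul(66, 10) = 660)
G = -139932 (G = Mul(-234, 598) = -139932)
Add(Add(Mul(Add(-521, -1508), Pow(Add(1067, Y), -1)), Function('V')(-53, 41)), G) = Add(Add(Mul(Add(-521, -1508), Pow(Add(1067, 660), -1)), Add(-2, -53)), -139932) = Add(Add(Mul(-2029, Pow(1727, -1)), -55), -139932) = Add(Add(Mul(-2029, Rational(1, 1727)), -55), -139932) = Add(Add(Rational(-2029, 1727), -55), -139932) = Add(Rational(-97014, 1727), -139932) = Rational(-241759578, 1727)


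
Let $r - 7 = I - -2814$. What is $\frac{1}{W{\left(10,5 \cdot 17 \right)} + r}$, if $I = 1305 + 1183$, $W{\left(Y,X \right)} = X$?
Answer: $\frac{1}{5394} \approx 0.00018539$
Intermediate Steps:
$I = 2488$
$r = 5309$ ($r = 7 + \left(2488 - -2814\right) = 7 + \left(2488 + 2814\right) = 7 + 5302 = 5309$)
$\frac{1}{W{\left(10,5 \cdot 17 \right)} + r} = \frac{1}{5 \cdot 17 + 5309} = \frac{1}{85 + 5309} = \frac{1}{5394}$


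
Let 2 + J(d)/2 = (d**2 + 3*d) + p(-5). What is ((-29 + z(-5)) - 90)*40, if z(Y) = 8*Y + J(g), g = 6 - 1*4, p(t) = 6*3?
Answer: -4280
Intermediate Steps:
p(t) = 18
g = 2 (g = 6 - 4 = 2)
J(d) = 32 + 2*d**2 + 6*d (J(d) = -4 + 2*((d**2 + 3*d) + 18) = -4 + 2*(18 + d**2 + 3*d) = -4 + (36 + 2*d**2 + 6*d) = 32 + 2*d**2 + 6*d)
z(Y) = 52 + 8*Y (z(Y) = 8*Y + (32 + 2*2**2 + 6*2) = 8*Y + (32 + 2*4 + 12) = 8*Y + (32 + 8 + 12) = 8*Y + 52 = 52 + 8*Y)
((-29 + z(-5)) - 90)*40 = ((-29 + (52 + 8*(-5))) - 90)*40 = ((-29 + (52 - 40)) - 90)*40 = ((-29 + 12) - 90)*40 = (-17 - 90)*40 = -107*40 = -4280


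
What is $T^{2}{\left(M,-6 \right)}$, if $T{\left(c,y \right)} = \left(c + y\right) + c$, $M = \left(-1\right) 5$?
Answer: $256$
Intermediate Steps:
$M = -5$
$T{\left(c,y \right)} = y + 2 c$
$T^{2}{\left(M,-6 \right)} = \left(-6 + 2 \left(-5\right)\right)^{2} = \left(-6 - 10\right)^{2} = \left(-16\right)^{2} = 256$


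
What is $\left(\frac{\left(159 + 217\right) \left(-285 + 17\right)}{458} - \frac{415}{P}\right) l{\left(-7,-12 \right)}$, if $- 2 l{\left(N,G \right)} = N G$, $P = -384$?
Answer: $\frac{134766947}{14656} \approx 9195.3$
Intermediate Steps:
$l{\left(N,G \right)} = - \frac{G N}{2}$ ($l{\left(N,G \right)} = - \frac{N G}{2} = - \frac{G N}{2}$)
$\left(\frac{\left(159 + 217\right) \left(-285 + 17\right)}{458} - \frac{415}{P}\right) l{\left(-7,-12 \right)} = \left(\frac{\left(159 + 217\right) \left(-285 + 17\right)}{458} - \frac{415}{-384}\right) \left(\left(- \frac{1}{2}\right) \left(-12\right) \left(-7\right)\right) = \left(376 \left(-268\right) \frac{1}{458} - - \frac{415}{384}\right) \left(-42\right) = \left(\left(-100768\right) \frac{1}{458} + \frac{415}{384}\right) \left(-42\right) = \left(- \frac{50384}{229} + \frac{415}{384}\right) \left(-42\right) = \left(- \frac{19252421}{87936}\right) \left(-42\right) = \frac{134766947}{14656}$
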